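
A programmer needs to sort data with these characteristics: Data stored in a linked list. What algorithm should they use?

Best choice: Merge sort
Reason: Merge sort doesn't require random access; can be done in O(1) extra space for linked lists


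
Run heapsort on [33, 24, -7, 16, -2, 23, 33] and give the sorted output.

Build heap: [33, 24, 33, 16, -2, 23, -7]
Extract 33: [33, 24, 23, 16, -2, -7, 33]
Extract 33: [24, 16, 23, -7, -2, 33, 33]
Extract 24: [23, 16, -2, -7, 24, 33, 33]
Extract 23: [16, -7, -2, 23, 24, 33, 33]
Extract 16: [-2, -7, 16, 23, 24, 33, 33]
Extract -2: [-7, -2, 16, 23, 24, 33, 33]


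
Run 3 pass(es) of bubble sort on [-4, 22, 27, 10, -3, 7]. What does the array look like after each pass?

After pass 1: [-4, 22, 10, -3, 7, 27] (3 swaps)
After pass 2: [-4, 10, -3, 7, 22, 27] (3 swaps)
After pass 3: [-4, -3, 7, 10, 22, 27] (2 swaps)
Total swaps: 8


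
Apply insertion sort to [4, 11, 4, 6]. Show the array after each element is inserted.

First element 4 is already 'sorted'
Insert 11: shifted 0 elements -> [4, 11, 4, 6]
Insert 4: shifted 1 elements -> [4, 4, 11, 6]
Insert 6: shifted 1 elements -> [4, 4, 6, 11]


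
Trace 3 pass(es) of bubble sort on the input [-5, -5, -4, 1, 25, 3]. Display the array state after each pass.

After pass 1: [-5, -5, -4, 1, 3, 25] (1 swaps)
After pass 2: [-5, -5, -4, 1, 3, 25] (0 swaps)
After pass 3: [-5, -5, -4, 1, 3, 25] (0 swaps)
Total swaps: 1


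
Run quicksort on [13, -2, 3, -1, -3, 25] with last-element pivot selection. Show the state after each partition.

Partition 1: pivot=25 at index 5 -> [13, -2, 3, -1, -3, 25]
Partition 2: pivot=-3 at index 0 -> [-3, -2, 3, -1, 13, 25]
Partition 3: pivot=13 at index 4 -> [-3, -2, 3, -1, 13, 25]
Partition 4: pivot=-1 at index 2 -> [-3, -2, -1, 3, 13, 25]


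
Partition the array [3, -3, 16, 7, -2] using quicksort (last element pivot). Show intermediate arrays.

Partition 1: pivot=-2 at index 1 -> [-3, -2, 16, 7, 3]
Partition 2: pivot=3 at index 2 -> [-3, -2, 3, 7, 16]
Partition 3: pivot=16 at index 4 -> [-3, -2, 3, 7, 16]


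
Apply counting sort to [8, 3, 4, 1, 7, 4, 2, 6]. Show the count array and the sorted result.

Count array: [0, 1, 1, 1, 2, 0, 1, 1, 1]
(count[i] = number of elements equal to i)
Cumulative count: [0, 1, 2, 3, 5, 5, 6, 7, 8]
Sorted: [1, 2, 3, 4, 4, 6, 7, 8]


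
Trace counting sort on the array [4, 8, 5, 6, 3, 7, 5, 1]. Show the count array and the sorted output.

Count array: [0, 1, 0, 1, 1, 2, 1, 1, 1]
(count[i] = number of elements equal to i)
Cumulative count: [0, 1, 1, 2, 3, 5, 6, 7, 8]
Sorted: [1, 3, 4, 5, 5, 6, 7, 8]


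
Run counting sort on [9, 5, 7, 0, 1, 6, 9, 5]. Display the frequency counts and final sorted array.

Count array: [1, 1, 0, 0, 0, 2, 1, 1, 0, 2]
(count[i] = number of elements equal to i)
Cumulative count: [1, 2, 2, 2, 2, 4, 5, 6, 6, 8]
Sorted: [0, 1, 5, 5, 6, 7, 9, 9]


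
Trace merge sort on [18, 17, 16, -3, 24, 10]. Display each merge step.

Divide and conquer:
  Merge [17] + [16] -> [16, 17]
  Merge [18] + [16, 17] -> [16, 17, 18]
  Merge [24] + [10] -> [10, 24]
  Merge [-3] + [10, 24] -> [-3, 10, 24]
  Merge [16, 17, 18] + [-3, 10, 24] -> [-3, 10, 16, 17, 18, 24]


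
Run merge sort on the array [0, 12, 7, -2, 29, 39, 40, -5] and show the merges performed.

Divide and conquer:
  Merge [0] + [12] -> [0, 12]
  Merge [7] + [-2] -> [-2, 7]
  Merge [0, 12] + [-2, 7] -> [-2, 0, 7, 12]
  Merge [29] + [39] -> [29, 39]
  Merge [40] + [-5] -> [-5, 40]
  Merge [29, 39] + [-5, 40] -> [-5, 29, 39, 40]
  Merge [-2, 0, 7, 12] + [-5, 29, 39, 40] -> [-5, -2, 0, 7, 12, 29, 39, 40]


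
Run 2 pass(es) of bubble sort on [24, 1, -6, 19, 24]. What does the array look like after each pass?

After pass 1: [1, -6, 19, 24, 24] (3 swaps)
After pass 2: [-6, 1, 19, 24, 24] (1 swaps)
Total swaps: 4


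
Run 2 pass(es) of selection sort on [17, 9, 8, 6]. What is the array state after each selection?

Pass 1: Select minimum 6 at index 3, swap -> [6, 9, 8, 17]
Pass 2: Select minimum 8 at index 2, swap -> [6, 8, 9, 17]


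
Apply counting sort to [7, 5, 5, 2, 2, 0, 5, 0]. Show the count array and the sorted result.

Count array: [2, 0, 2, 0, 0, 3, 0, 1]
(count[i] = number of elements equal to i)
Cumulative count: [2, 2, 4, 4, 4, 7, 7, 8]
Sorted: [0, 0, 2, 2, 5, 5, 5, 7]


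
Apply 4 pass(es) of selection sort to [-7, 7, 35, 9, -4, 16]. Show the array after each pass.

Pass 1: Select minimum -7 at index 0, swap -> [-7, 7, 35, 9, -4, 16]
Pass 2: Select minimum -4 at index 4, swap -> [-7, -4, 35, 9, 7, 16]
Pass 3: Select minimum 7 at index 4, swap -> [-7, -4, 7, 9, 35, 16]
Pass 4: Select minimum 9 at index 3, swap -> [-7, -4, 7, 9, 35, 16]


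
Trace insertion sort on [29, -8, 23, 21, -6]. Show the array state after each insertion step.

First element 29 is already 'sorted'
Insert -8: shifted 1 elements -> [-8, 29, 23, 21, -6]
Insert 23: shifted 1 elements -> [-8, 23, 29, 21, -6]
Insert 21: shifted 2 elements -> [-8, 21, 23, 29, -6]
Insert -6: shifted 3 elements -> [-8, -6, 21, 23, 29]


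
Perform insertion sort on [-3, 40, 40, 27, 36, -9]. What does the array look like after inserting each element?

First element -3 is already 'sorted'
Insert 40: shifted 0 elements -> [-3, 40, 40, 27, 36, -9]
Insert 40: shifted 0 elements -> [-3, 40, 40, 27, 36, -9]
Insert 27: shifted 2 elements -> [-3, 27, 40, 40, 36, -9]
Insert 36: shifted 2 elements -> [-3, 27, 36, 40, 40, -9]
Insert -9: shifted 5 elements -> [-9, -3, 27, 36, 40, 40]


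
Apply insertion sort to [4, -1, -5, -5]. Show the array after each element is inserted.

First element 4 is already 'sorted'
Insert -1: shifted 1 elements -> [-1, 4, -5, -5]
Insert -5: shifted 2 elements -> [-5, -1, 4, -5]
Insert -5: shifted 2 elements -> [-5, -5, -1, 4]


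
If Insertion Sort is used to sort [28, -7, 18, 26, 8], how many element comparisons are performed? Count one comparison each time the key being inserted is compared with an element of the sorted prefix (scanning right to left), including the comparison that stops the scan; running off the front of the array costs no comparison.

Insert -7: 28 > -7 (shift), reached front = 1 comparison(s) -> [-7, 28, 18, 26, 8]
Insert 18: 28 > 18 (shift), -7 <= 18 (stop) = 2 comparison(s) -> [-7, 18, 28, 26, 8]
Insert 26: 28 > 26 (shift), 18 <= 26 (stop) = 2 comparison(s) -> [-7, 18, 26, 28, 8]
Insert 8: 28 > 8 (shift), 26 > 8 (shift), 18 > 8 (shift), -7 <= 8 (stop) = 4 comparison(s) -> [-7, 8, 18, 26, 28]
Total comparisons: 1 + 2 + 2 + 4 = 9


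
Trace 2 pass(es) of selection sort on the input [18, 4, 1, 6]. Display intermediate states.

Pass 1: Select minimum 1 at index 2, swap -> [1, 4, 18, 6]
Pass 2: Select minimum 4 at index 1, swap -> [1, 4, 18, 6]


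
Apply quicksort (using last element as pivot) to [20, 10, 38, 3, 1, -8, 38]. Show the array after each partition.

Partition 1: pivot=38 at index 6 -> [20, 10, 38, 3, 1, -8, 38]
Partition 2: pivot=-8 at index 0 -> [-8, 10, 38, 3, 1, 20, 38]
Partition 3: pivot=20 at index 4 -> [-8, 10, 3, 1, 20, 38, 38]
Partition 4: pivot=1 at index 1 -> [-8, 1, 3, 10, 20, 38, 38]
Partition 5: pivot=10 at index 3 -> [-8, 1, 3, 10, 20, 38, 38]


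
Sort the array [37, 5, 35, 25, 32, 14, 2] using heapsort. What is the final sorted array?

Build heap: [37, 32, 35, 25, 5, 14, 2]
Extract 37: [35, 32, 14, 25, 5, 2, 37]
Extract 35: [32, 25, 14, 2, 5, 35, 37]
Extract 32: [25, 5, 14, 2, 32, 35, 37]
Extract 25: [14, 5, 2, 25, 32, 35, 37]
Extract 14: [5, 2, 14, 25, 32, 35, 37]
Extract 5: [2, 5, 14, 25, 32, 35, 37]


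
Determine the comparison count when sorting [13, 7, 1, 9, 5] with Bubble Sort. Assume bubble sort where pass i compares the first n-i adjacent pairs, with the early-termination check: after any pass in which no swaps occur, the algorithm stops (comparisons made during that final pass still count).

Pass 1: compare adjacent pairs (0,1)..(3,4) = 4 comparison(s), 4 swap(s) -> [7, 1, 9, 5, 13]
Pass 2: compare adjacent pairs (0,1)..(2,3) = 3 comparison(s), 2 swap(s) -> [1, 7, 5, 9, 13]
Pass 3: compare adjacent pairs (0,1)..(1,2) = 2 comparison(s), 1 swap(s) -> [1, 5, 7, 9, 13]
Pass 4: compare adjacent pairs (0,1)..(0,1) = 1 comparison(s), 0 swap(s) -> [1, 5, 7, 9, 13]
No swaps in this pass, so bubble sort stops here.
Total comparisons: 4 + 3 + 2 + 1 = 10


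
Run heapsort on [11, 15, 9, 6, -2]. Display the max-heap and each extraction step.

Build heap: [15, 11, 9, 6, -2]
Extract 15: [11, 6, 9, -2, 15]
Extract 11: [9, 6, -2, 11, 15]
Extract 9: [6, -2, 9, 11, 15]
Extract 6: [-2, 6, 9, 11, 15]


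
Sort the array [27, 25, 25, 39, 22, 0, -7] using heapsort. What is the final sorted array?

Build heap: [39, 27, 25, 25, 22, 0, -7]
Extract 39: [27, 25, 25, -7, 22, 0, 39]
Extract 27: [25, 22, 25, -7, 0, 27, 39]
Extract 25: [25, 22, 0, -7, 25, 27, 39]
Extract 25: [22, -7, 0, 25, 25, 27, 39]
Extract 22: [0, -7, 22, 25, 25, 27, 39]
Extract 0: [-7, 0, 22, 25, 25, 27, 39]


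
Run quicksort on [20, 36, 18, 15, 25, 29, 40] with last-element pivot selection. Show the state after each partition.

Partition 1: pivot=40 at index 6 -> [20, 36, 18, 15, 25, 29, 40]
Partition 2: pivot=29 at index 4 -> [20, 18, 15, 25, 29, 36, 40]
Partition 3: pivot=25 at index 3 -> [20, 18, 15, 25, 29, 36, 40]
Partition 4: pivot=15 at index 0 -> [15, 18, 20, 25, 29, 36, 40]
Partition 5: pivot=20 at index 2 -> [15, 18, 20, 25, 29, 36, 40]


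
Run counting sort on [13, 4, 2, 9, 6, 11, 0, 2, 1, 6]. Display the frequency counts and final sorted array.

Count array: [1, 1, 2, 0, 1, 0, 2, 0, 0, 1, 0, 1, 0, 1]
(count[i] = number of elements equal to i)
Cumulative count: [1, 2, 4, 4, 5, 5, 7, 7, 7, 8, 8, 9, 9, 10]
Sorted: [0, 1, 2, 2, 4, 6, 6, 9, 11, 13]


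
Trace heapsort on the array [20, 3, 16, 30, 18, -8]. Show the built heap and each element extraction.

Build heap: [30, 20, 16, 3, 18, -8]
Extract 30: [20, 18, 16, 3, -8, 30]
Extract 20: [18, 3, 16, -8, 20, 30]
Extract 18: [16, 3, -8, 18, 20, 30]
Extract 16: [3, -8, 16, 18, 20, 30]
Extract 3: [-8, 3, 16, 18, 20, 30]


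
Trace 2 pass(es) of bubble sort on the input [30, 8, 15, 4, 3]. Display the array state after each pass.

After pass 1: [8, 15, 4, 3, 30] (4 swaps)
After pass 2: [8, 4, 3, 15, 30] (2 swaps)
Total swaps: 6


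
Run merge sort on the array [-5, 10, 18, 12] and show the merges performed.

Divide and conquer:
  Merge [-5] + [10] -> [-5, 10]
  Merge [18] + [12] -> [12, 18]
  Merge [-5, 10] + [12, 18] -> [-5, 10, 12, 18]


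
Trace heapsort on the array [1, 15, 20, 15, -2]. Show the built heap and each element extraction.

Build heap: [20, 15, 1, 15, -2]
Extract 20: [15, 15, 1, -2, 20]
Extract 15: [15, -2, 1, 15, 20]
Extract 15: [1, -2, 15, 15, 20]
Extract 1: [-2, 1, 15, 15, 20]


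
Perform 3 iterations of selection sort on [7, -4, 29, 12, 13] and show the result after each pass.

Pass 1: Select minimum -4 at index 1, swap -> [-4, 7, 29, 12, 13]
Pass 2: Select minimum 7 at index 1, swap -> [-4, 7, 29, 12, 13]
Pass 3: Select minimum 12 at index 3, swap -> [-4, 7, 12, 29, 13]


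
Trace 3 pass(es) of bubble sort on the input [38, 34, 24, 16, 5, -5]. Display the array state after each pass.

After pass 1: [34, 24, 16, 5, -5, 38] (5 swaps)
After pass 2: [24, 16, 5, -5, 34, 38] (4 swaps)
After pass 3: [16, 5, -5, 24, 34, 38] (3 swaps)
Total swaps: 12


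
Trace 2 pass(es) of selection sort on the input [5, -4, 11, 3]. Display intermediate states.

Pass 1: Select minimum -4 at index 1, swap -> [-4, 5, 11, 3]
Pass 2: Select minimum 3 at index 3, swap -> [-4, 3, 11, 5]


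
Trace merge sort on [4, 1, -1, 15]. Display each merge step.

Divide and conquer:
  Merge [4] + [1] -> [1, 4]
  Merge [-1] + [15] -> [-1, 15]
  Merge [1, 4] + [-1, 15] -> [-1, 1, 4, 15]


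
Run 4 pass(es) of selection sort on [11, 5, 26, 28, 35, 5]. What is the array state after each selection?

Pass 1: Select minimum 5 at index 1, swap -> [5, 11, 26, 28, 35, 5]
Pass 2: Select minimum 5 at index 5, swap -> [5, 5, 26, 28, 35, 11]
Pass 3: Select minimum 11 at index 5, swap -> [5, 5, 11, 28, 35, 26]
Pass 4: Select minimum 26 at index 5, swap -> [5, 5, 11, 26, 35, 28]


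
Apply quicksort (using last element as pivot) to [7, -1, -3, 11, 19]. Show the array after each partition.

Partition 1: pivot=19 at index 4 -> [7, -1, -3, 11, 19]
Partition 2: pivot=11 at index 3 -> [7, -1, -3, 11, 19]
Partition 3: pivot=-3 at index 0 -> [-3, -1, 7, 11, 19]
Partition 4: pivot=7 at index 2 -> [-3, -1, 7, 11, 19]


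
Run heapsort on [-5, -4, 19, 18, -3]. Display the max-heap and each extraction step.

Build heap: [19, 18, -5, -4, -3]
Extract 19: [18, -3, -5, -4, 19]
Extract 18: [-3, -4, -5, 18, 19]
Extract -3: [-4, -5, -3, 18, 19]
Extract -4: [-5, -4, -3, 18, 19]


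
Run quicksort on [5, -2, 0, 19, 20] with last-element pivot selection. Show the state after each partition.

Partition 1: pivot=20 at index 4 -> [5, -2, 0, 19, 20]
Partition 2: pivot=19 at index 3 -> [5, -2, 0, 19, 20]
Partition 3: pivot=0 at index 1 -> [-2, 0, 5, 19, 20]


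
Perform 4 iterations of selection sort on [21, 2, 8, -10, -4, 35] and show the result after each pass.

Pass 1: Select minimum -10 at index 3, swap -> [-10, 2, 8, 21, -4, 35]
Pass 2: Select minimum -4 at index 4, swap -> [-10, -4, 8, 21, 2, 35]
Pass 3: Select minimum 2 at index 4, swap -> [-10, -4, 2, 21, 8, 35]
Pass 4: Select minimum 8 at index 4, swap -> [-10, -4, 2, 8, 21, 35]


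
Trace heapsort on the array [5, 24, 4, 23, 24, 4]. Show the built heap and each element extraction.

Build heap: [24, 24, 4, 23, 5, 4]
Extract 24: [24, 23, 4, 4, 5, 24]
Extract 24: [23, 5, 4, 4, 24, 24]
Extract 23: [5, 4, 4, 23, 24, 24]
Extract 5: [4, 4, 5, 23, 24, 24]
Extract 4: [4, 4, 5, 23, 24, 24]


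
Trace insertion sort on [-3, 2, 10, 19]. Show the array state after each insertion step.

First element -3 is already 'sorted'
Insert 2: shifted 0 elements -> [-3, 2, 10, 19]
Insert 10: shifted 0 elements -> [-3, 2, 10, 19]
Insert 19: shifted 0 elements -> [-3, 2, 10, 19]


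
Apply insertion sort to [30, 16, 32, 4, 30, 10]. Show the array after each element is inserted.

First element 30 is already 'sorted'
Insert 16: shifted 1 elements -> [16, 30, 32, 4, 30, 10]
Insert 32: shifted 0 elements -> [16, 30, 32, 4, 30, 10]
Insert 4: shifted 3 elements -> [4, 16, 30, 32, 30, 10]
Insert 30: shifted 1 elements -> [4, 16, 30, 30, 32, 10]
Insert 10: shifted 4 elements -> [4, 10, 16, 30, 30, 32]


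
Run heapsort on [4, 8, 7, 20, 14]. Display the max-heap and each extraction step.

Build heap: [20, 14, 7, 8, 4]
Extract 20: [14, 8, 7, 4, 20]
Extract 14: [8, 4, 7, 14, 20]
Extract 8: [7, 4, 8, 14, 20]
Extract 7: [4, 7, 8, 14, 20]


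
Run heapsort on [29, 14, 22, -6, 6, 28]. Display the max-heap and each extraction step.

Build heap: [29, 14, 28, -6, 6, 22]
Extract 29: [28, 14, 22, -6, 6, 29]
Extract 28: [22, 14, 6, -6, 28, 29]
Extract 22: [14, -6, 6, 22, 28, 29]
Extract 14: [6, -6, 14, 22, 28, 29]
Extract 6: [-6, 6, 14, 22, 28, 29]


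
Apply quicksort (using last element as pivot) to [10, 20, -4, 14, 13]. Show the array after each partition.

Partition 1: pivot=13 at index 2 -> [10, -4, 13, 14, 20]
Partition 2: pivot=-4 at index 0 -> [-4, 10, 13, 14, 20]
Partition 3: pivot=20 at index 4 -> [-4, 10, 13, 14, 20]


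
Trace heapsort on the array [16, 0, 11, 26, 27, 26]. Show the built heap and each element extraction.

Build heap: [27, 26, 26, 16, 0, 11]
Extract 27: [26, 16, 26, 11, 0, 27]
Extract 26: [26, 16, 0, 11, 26, 27]
Extract 26: [16, 11, 0, 26, 26, 27]
Extract 16: [11, 0, 16, 26, 26, 27]
Extract 11: [0, 11, 16, 26, 26, 27]


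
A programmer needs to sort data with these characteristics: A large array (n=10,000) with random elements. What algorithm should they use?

Best choice: Quicksort or Mergesort
Reason: Both have O(n log n) average case; quicksort has lower constant factors


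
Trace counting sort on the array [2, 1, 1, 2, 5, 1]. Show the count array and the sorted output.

Count array: [0, 3, 2, 0, 0, 1]
(count[i] = number of elements equal to i)
Cumulative count: [0, 3, 5, 5, 5, 6]
Sorted: [1, 1, 1, 2, 2, 5]


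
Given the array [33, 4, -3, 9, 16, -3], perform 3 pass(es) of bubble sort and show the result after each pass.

After pass 1: [4, -3, 9, 16, -3, 33] (5 swaps)
After pass 2: [-3, 4, 9, -3, 16, 33] (2 swaps)
After pass 3: [-3, 4, -3, 9, 16, 33] (1 swaps)
Total swaps: 8


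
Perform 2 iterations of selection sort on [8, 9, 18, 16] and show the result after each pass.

Pass 1: Select minimum 8 at index 0, swap -> [8, 9, 18, 16]
Pass 2: Select minimum 9 at index 1, swap -> [8, 9, 18, 16]


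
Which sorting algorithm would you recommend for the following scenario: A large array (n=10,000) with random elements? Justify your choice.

Best choice: Quicksort or Mergesort
Reason: Both have O(n log n) average case; quicksort has lower constant factors


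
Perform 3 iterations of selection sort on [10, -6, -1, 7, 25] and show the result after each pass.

Pass 1: Select minimum -6 at index 1, swap -> [-6, 10, -1, 7, 25]
Pass 2: Select minimum -1 at index 2, swap -> [-6, -1, 10, 7, 25]
Pass 3: Select minimum 7 at index 3, swap -> [-6, -1, 7, 10, 25]


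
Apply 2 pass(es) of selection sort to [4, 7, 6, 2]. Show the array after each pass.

Pass 1: Select minimum 2 at index 3, swap -> [2, 7, 6, 4]
Pass 2: Select minimum 4 at index 3, swap -> [2, 4, 6, 7]


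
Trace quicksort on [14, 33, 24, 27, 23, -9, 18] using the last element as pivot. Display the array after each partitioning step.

Partition 1: pivot=18 at index 2 -> [14, -9, 18, 27, 23, 33, 24]
Partition 2: pivot=-9 at index 0 -> [-9, 14, 18, 27, 23, 33, 24]
Partition 3: pivot=24 at index 4 -> [-9, 14, 18, 23, 24, 33, 27]
Partition 4: pivot=27 at index 5 -> [-9, 14, 18, 23, 24, 27, 33]


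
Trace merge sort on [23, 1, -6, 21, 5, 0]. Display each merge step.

Divide and conquer:
  Merge [1] + [-6] -> [-6, 1]
  Merge [23] + [-6, 1] -> [-6, 1, 23]
  Merge [5] + [0] -> [0, 5]
  Merge [21] + [0, 5] -> [0, 5, 21]
  Merge [-6, 1, 23] + [0, 5, 21] -> [-6, 0, 1, 5, 21, 23]


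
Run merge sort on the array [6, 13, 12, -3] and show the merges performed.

Divide and conquer:
  Merge [6] + [13] -> [6, 13]
  Merge [12] + [-3] -> [-3, 12]
  Merge [6, 13] + [-3, 12] -> [-3, 6, 12, 13]


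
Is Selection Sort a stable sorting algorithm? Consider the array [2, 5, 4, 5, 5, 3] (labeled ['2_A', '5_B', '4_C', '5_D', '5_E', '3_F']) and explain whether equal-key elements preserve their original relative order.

Trace Selection Sort on the labeled array (the key is the number; the letter only tracks identity):
  Pass 1: minimum 2_A is already at index 0; no swap -> [2_A, 5_B, 4_C, 5_D, 5_E, 3_F]
  Pass 2: minimum of unsorted part is 3_F at index 5; swap it with 5_B at index 1 -> [2_A, 3_F, 4_C, 5_D, 5_E, 5_B]
  Pass 3: minimum 4_C is already at index 2; no swap -> [2_A, 3_F, 4_C, 5_D, 5_E, 5_B]
  Pass 4: minimum 5_D is already at index 3; no swap -> [2_A, 3_F, 4_C, 5_D, 5_E, 5_B]
  Pass 5: minimum 5_E is already at index 4; no swap -> [2_A, 3_F, 4_C, 5_D, 5_E, 5_B]
Final order: [2_A, 3_F, 4_C, 5_D, 5_E, 5_B]
Equal keys:
  value 5: originally 5_B, 5_D, 5_E; after sorting 5_D, 5_E, 5_B -> order changed
Equal keys were reordered, so Selection Sort is not stable: the long-range swap that moves the minimum into place can carry an element past an equal key. (One such input is enough; an unstable sort may happen to preserve order on other inputs, but it gives no guarantee.)
Answer: Not stable


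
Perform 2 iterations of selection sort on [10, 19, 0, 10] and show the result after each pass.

Pass 1: Select minimum 0 at index 2, swap -> [0, 19, 10, 10]
Pass 2: Select minimum 10 at index 2, swap -> [0, 10, 19, 10]


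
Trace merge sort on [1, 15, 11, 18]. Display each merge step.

Divide and conquer:
  Merge [1] + [15] -> [1, 15]
  Merge [11] + [18] -> [11, 18]
  Merge [1, 15] + [11, 18] -> [1, 11, 15, 18]


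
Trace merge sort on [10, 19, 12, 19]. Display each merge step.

Divide and conquer:
  Merge [10] + [19] -> [10, 19]
  Merge [12] + [19] -> [12, 19]
  Merge [10, 19] + [12, 19] -> [10, 12, 19, 19]


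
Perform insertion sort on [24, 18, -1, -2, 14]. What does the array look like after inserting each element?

First element 24 is already 'sorted'
Insert 18: shifted 1 elements -> [18, 24, -1, -2, 14]
Insert -1: shifted 2 elements -> [-1, 18, 24, -2, 14]
Insert -2: shifted 3 elements -> [-2, -1, 18, 24, 14]
Insert 14: shifted 2 elements -> [-2, -1, 14, 18, 24]


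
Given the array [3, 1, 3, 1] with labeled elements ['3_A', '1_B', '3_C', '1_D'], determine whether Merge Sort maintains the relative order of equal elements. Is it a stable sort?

Trace Merge Sort on the labeled array (the key is the number; the letter only tracks identity):
  Merge [3_A] + [1_B] -> [1_B, 3_A]
  Merge [3_C] + [1_D] -> [1_D, 3_C]
  Merge [1_B, 3_A] + [1_D, 3_C] -> [1_B, 1_D, 3_A, 3_C]
Final order: [1_B, 1_D, 3_A, 3_C]
Equal keys:
  value 1: originally 1_B, 1_D; after sorting 1_B, 1_D -> order preserved
  value 3: originally 3_A, 3_C; after sorting 3_A, 3_C -> order preserved
All equal keys kept their original relative order. Merge Sort is stable: when the heads of the two halves are equal the merge takes from the left half first.
Answer: Stable


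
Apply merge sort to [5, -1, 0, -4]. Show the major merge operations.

Divide and conquer:
  Merge [5] + [-1] -> [-1, 5]
  Merge [0] + [-4] -> [-4, 0]
  Merge [-1, 5] + [-4, 0] -> [-4, -1, 0, 5]


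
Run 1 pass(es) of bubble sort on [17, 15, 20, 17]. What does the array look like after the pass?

After pass 1: [15, 17, 17, 20] (2 swaps)
Total swaps: 2


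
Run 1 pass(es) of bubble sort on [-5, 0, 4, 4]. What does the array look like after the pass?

After pass 1: [-5, 0, 4, 4] (0 swaps)
Total swaps: 0


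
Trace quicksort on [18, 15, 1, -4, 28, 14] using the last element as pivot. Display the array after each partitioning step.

Partition 1: pivot=14 at index 2 -> [1, -4, 14, 15, 28, 18]
Partition 2: pivot=-4 at index 0 -> [-4, 1, 14, 15, 28, 18]
Partition 3: pivot=18 at index 4 -> [-4, 1, 14, 15, 18, 28]


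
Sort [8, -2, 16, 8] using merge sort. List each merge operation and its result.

Divide and conquer:
  Merge [8] + [-2] -> [-2, 8]
  Merge [16] + [8] -> [8, 16]
  Merge [-2, 8] + [8, 16] -> [-2, 8, 8, 16]


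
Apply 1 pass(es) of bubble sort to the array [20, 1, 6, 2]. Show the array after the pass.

After pass 1: [1, 6, 2, 20] (3 swaps)
Total swaps: 3


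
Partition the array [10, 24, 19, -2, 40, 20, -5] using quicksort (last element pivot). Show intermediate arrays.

Partition 1: pivot=-5 at index 0 -> [-5, 24, 19, -2, 40, 20, 10]
Partition 2: pivot=10 at index 2 -> [-5, -2, 10, 24, 40, 20, 19]
Partition 3: pivot=19 at index 3 -> [-5, -2, 10, 19, 40, 20, 24]
Partition 4: pivot=24 at index 5 -> [-5, -2, 10, 19, 20, 24, 40]


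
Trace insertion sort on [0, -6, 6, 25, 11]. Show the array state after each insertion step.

First element 0 is already 'sorted'
Insert -6: shifted 1 elements -> [-6, 0, 6, 25, 11]
Insert 6: shifted 0 elements -> [-6, 0, 6, 25, 11]
Insert 25: shifted 0 elements -> [-6, 0, 6, 25, 11]
Insert 11: shifted 1 elements -> [-6, 0, 6, 11, 25]


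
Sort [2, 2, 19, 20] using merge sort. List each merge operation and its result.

Divide and conquer:
  Merge [2] + [2] -> [2, 2]
  Merge [19] + [20] -> [19, 20]
  Merge [2, 2] + [19, 20] -> [2, 2, 19, 20]


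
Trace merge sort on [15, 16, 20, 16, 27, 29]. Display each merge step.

Divide and conquer:
  Merge [16] + [20] -> [16, 20]
  Merge [15] + [16, 20] -> [15, 16, 20]
  Merge [27] + [29] -> [27, 29]
  Merge [16] + [27, 29] -> [16, 27, 29]
  Merge [15, 16, 20] + [16, 27, 29] -> [15, 16, 16, 20, 27, 29]


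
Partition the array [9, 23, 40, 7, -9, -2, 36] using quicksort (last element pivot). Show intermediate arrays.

Partition 1: pivot=36 at index 5 -> [9, 23, 7, -9, -2, 36, 40]
Partition 2: pivot=-2 at index 1 -> [-9, -2, 7, 9, 23, 36, 40]
Partition 3: pivot=23 at index 4 -> [-9, -2, 7, 9, 23, 36, 40]
Partition 4: pivot=9 at index 3 -> [-9, -2, 7, 9, 23, 36, 40]


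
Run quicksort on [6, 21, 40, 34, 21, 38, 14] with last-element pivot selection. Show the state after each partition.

Partition 1: pivot=14 at index 1 -> [6, 14, 40, 34, 21, 38, 21]
Partition 2: pivot=21 at index 3 -> [6, 14, 21, 21, 40, 38, 34]
Partition 3: pivot=34 at index 4 -> [6, 14, 21, 21, 34, 38, 40]
Partition 4: pivot=40 at index 6 -> [6, 14, 21, 21, 34, 38, 40]


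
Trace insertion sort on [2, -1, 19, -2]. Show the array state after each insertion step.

First element 2 is already 'sorted'
Insert -1: shifted 1 elements -> [-1, 2, 19, -2]
Insert 19: shifted 0 elements -> [-1, 2, 19, -2]
Insert -2: shifted 3 elements -> [-2, -1, 2, 19]


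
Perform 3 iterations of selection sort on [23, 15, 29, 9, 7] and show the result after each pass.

Pass 1: Select minimum 7 at index 4, swap -> [7, 15, 29, 9, 23]
Pass 2: Select minimum 9 at index 3, swap -> [7, 9, 29, 15, 23]
Pass 3: Select minimum 15 at index 3, swap -> [7, 9, 15, 29, 23]


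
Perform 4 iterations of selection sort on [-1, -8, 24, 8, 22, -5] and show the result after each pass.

Pass 1: Select minimum -8 at index 1, swap -> [-8, -1, 24, 8, 22, -5]
Pass 2: Select minimum -5 at index 5, swap -> [-8, -5, 24, 8, 22, -1]
Pass 3: Select minimum -1 at index 5, swap -> [-8, -5, -1, 8, 22, 24]
Pass 4: Select minimum 8 at index 3, swap -> [-8, -5, -1, 8, 22, 24]


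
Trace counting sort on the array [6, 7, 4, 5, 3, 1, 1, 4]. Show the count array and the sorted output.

Count array: [0, 2, 0, 1, 2, 1, 1, 1]
(count[i] = number of elements equal to i)
Cumulative count: [0, 2, 2, 3, 5, 6, 7, 8]
Sorted: [1, 1, 3, 4, 4, 5, 6, 7]


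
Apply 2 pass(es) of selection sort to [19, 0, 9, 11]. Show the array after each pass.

Pass 1: Select minimum 0 at index 1, swap -> [0, 19, 9, 11]
Pass 2: Select minimum 9 at index 2, swap -> [0, 9, 19, 11]


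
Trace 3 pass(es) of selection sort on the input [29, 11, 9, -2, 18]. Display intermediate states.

Pass 1: Select minimum -2 at index 3, swap -> [-2, 11, 9, 29, 18]
Pass 2: Select minimum 9 at index 2, swap -> [-2, 9, 11, 29, 18]
Pass 3: Select minimum 11 at index 2, swap -> [-2, 9, 11, 29, 18]


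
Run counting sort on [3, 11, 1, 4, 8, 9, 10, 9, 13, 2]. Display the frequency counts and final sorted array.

Count array: [0, 1, 1, 1, 1, 0, 0, 0, 1, 2, 1, 1, 0, 1]
(count[i] = number of elements equal to i)
Cumulative count: [0, 1, 2, 3, 4, 4, 4, 4, 5, 7, 8, 9, 9, 10]
Sorted: [1, 2, 3, 4, 8, 9, 9, 10, 11, 13]


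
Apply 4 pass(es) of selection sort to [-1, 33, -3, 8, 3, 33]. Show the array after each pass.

Pass 1: Select minimum -3 at index 2, swap -> [-3, 33, -1, 8, 3, 33]
Pass 2: Select minimum -1 at index 2, swap -> [-3, -1, 33, 8, 3, 33]
Pass 3: Select minimum 3 at index 4, swap -> [-3, -1, 3, 8, 33, 33]
Pass 4: Select minimum 8 at index 3, swap -> [-3, -1, 3, 8, 33, 33]


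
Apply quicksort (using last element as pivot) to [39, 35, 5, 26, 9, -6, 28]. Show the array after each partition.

Partition 1: pivot=28 at index 4 -> [5, 26, 9, -6, 28, 35, 39]
Partition 2: pivot=-6 at index 0 -> [-6, 26, 9, 5, 28, 35, 39]
Partition 3: pivot=5 at index 1 -> [-6, 5, 9, 26, 28, 35, 39]
Partition 4: pivot=26 at index 3 -> [-6, 5, 9, 26, 28, 35, 39]
Partition 5: pivot=39 at index 6 -> [-6, 5, 9, 26, 28, 35, 39]


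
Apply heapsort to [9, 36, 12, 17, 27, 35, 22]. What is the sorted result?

Build heap: [36, 27, 35, 17, 9, 12, 22]
Extract 36: [35, 27, 22, 17, 9, 12, 36]
Extract 35: [27, 17, 22, 12, 9, 35, 36]
Extract 27: [22, 17, 9, 12, 27, 35, 36]
Extract 22: [17, 12, 9, 22, 27, 35, 36]
Extract 17: [12, 9, 17, 22, 27, 35, 36]
Extract 12: [9, 12, 17, 22, 27, 35, 36]


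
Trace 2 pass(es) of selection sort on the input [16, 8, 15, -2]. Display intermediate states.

Pass 1: Select minimum -2 at index 3, swap -> [-2, 8, 15, 16]
Pass 2: Select minimum 8 at index 1, swap -> [-2, 8, 15, 16]


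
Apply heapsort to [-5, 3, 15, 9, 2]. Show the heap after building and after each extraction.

Build heap: [15, 9, -5, 3, 2]
Extract 15: [9, 3, -5, 2, 15]
Extract 9: [3, 2, -5, 9, 15]
Extract 3: [2, -5, 3, 9, 15]
Extract 2: [-5, 2, 3, 9, 15]


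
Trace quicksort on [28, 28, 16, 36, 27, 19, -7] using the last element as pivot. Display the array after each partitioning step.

Partition 1: pivot=-7 at index 0 -> [-7, 28, 16, 36, 27, 19, 28]
Partition 2: pivot=28 at index 5 -> [-7, 28, 16, 27, 19, 28, 36]
Partition 3: pivot=19 at index 2 -> [-7, 16, 19, 27, 28, 28, 36]
Partition 4: pivot=28 at index 4 -> [-7, 16, 19, 27, 28, 28, 36]


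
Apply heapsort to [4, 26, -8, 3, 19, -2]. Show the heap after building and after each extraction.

Build heap: [26, 19, -2, 3, 4, -8]
Extract 26: [19, 4, -2, 3, -8, 26]
Extract 19: [4, 3, -2, -8, 19, 26]
Extract 4: [3, -8, -2, 4, 19, 26]
Extract 3: [-2, -8, 3, 4, 19, 26]
Extract -2: [-8, -2, 3, 4, 19, 26]


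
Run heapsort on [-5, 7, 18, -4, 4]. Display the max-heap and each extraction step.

Build heap: [18, 7, -5, -4, 4]
Extract 18: [7, 4, -5, -4, 18]
Extract 7: [4, -4, -5, 7, 18]
Extract 4: [-4, -5, 4, 7, 18]
Extract -4: [-5, -4, 4, 7, 18]


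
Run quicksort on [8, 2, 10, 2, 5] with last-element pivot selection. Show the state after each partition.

Partition 1: pivot=5 at index 2 -> [2, 2, 5, 8, 10]
Partition 2: pivot=2 at index 1 -> [2, 2, 5, 8, 10]
Partition 3: pivot=10 at index 4 -> [2, 2, 5, 8, 10]


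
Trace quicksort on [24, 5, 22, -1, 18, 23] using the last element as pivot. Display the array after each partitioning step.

Partition 1: pivot=23 at index 4 -> [5, 22, -1, 18, 23, 24]
Partition 2: pivot=18 at index 2 -> [5, -1, 18, 22, 23, 24]
Partition 3: pivot=-1 at index 0 -> [-1, 5, 18, 22, 23, 24]


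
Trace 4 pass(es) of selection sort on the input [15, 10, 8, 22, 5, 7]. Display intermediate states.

Pass 1: Select minimum 5 at index 4, swap -> [5, 10, 8, 22, 15, 7]
Pass 2: Select minimum 7 at index 5, swap -> [5, 7, 8, 22, 15, 10]
Pass 3: Select minimum 8 at index 2, swap -> [5, 7, 8, 22, 15, 10]
Pass 4: Select minimum 10 at index 5, swap -> [5, 7, 8, 10, 15, 22]


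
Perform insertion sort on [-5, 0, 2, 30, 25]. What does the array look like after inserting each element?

First element -5 is already 'sorted'
Insert 0: shifted 0 elements -> [-5, 0, 2, 30, 25]
Insert 2: shifted 0 elements -> [-5, 0, 2, 30, 25]
Insert 30: shifted 0 elements -> [-5, 0, 2, 30, 25]
Insert 25: shifted 1 elements -> [-5, 0, 2, 25, 30]


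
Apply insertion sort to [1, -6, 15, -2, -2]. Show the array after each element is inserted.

First element 1 is already 'sorted'
Insert -6: shifted 1 elements -> [-6, 1, 15, -2, -2]
Insert 15: shifted 0 elements -> [-6, 1, 15, -2, -2]
Insert -2: shifted 2 elements -> [-6, -2, 1, 15, -2]
Insert -2: shifted 2 elements -> [-6, -2, -2, 1, 15]


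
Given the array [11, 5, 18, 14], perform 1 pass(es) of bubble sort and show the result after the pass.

After pass 1: [5, 11, 14, 18] (2 swaps)
Total swaps: 2


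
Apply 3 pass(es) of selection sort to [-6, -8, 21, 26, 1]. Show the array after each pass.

Pass 1: Select minimum -8 at index 1, swap -> [-8, -6, 21, 26, 1]
Pass 2: Select minimum -6 at index 1, swap -> [-8, -6, 21, 26, 1]
Pass 3: Select minimum 1 at index 4, swap -> [-8, -6, 1, 26, 21]


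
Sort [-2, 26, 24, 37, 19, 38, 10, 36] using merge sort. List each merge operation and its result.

Divide and conquer:
  Merge [-2] + [26] -> [-2, 26]
  Merge [24] + [37] -> [24, 37]
  Merge [-2, 26] + [24, 37] -> [-2, 24, 26, 37]
  Merge [19] + [38] -> [19, 38]
  Merge [10] + [36] -> [10, 36]
  Merge [19, 38] + [10, 36] -> [10, 19, 36, 38]
  Merge [-2, 24, 26, 37] + [10, 19, 36, 38] -> [-2, 10, 19, 24, 26, 36, 37, 38]


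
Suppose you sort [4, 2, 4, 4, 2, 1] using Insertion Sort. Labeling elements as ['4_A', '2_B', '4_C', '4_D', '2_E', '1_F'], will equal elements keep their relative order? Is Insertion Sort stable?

Trace Insertion Sort on the labeled array (the key is the number; the letter only tracks identity):
  Insert 2_B at index 0: [2_B, 4_A, 4_C, 4_D, 2_E, 1_F]
  Insert 4_C at index 2: [2_B, 4_A, 4_C, 4_D, 2_E, 1_F]
  Insert 4_D at index 3: [2_B, 4_A, 4_C, 4_D, 2_E, 1_F]
  Insert 2_E at index 1: [2_B, 2_E, 4_A, 4_C, 4_D, 1_F]
  Insert 1_F at index 0: [1_F, 2_B, 2_E, 4_A, 4_C, 4_D]
Final order: [1_F, 2_B, 2_E, 4_A, 4_C, 4_D]
Equal keys:
  value 2: originally 2_B, 2_E; after sorting 2_B, 2_E -> order preserved
  value 4: originally 4_A, 4_C, 4_D; after sorting 4_A, 4_C, 4_D -> order preserved
All equal keys kept their original relative order. Insertion Sort is stable: elements are shifted only while they are strictly greater than the key, so a key is inserted after any equal elements already placed.
Answer: Stable


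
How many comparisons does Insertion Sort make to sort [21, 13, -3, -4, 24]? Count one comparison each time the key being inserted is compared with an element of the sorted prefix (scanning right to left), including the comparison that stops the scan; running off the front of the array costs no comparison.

Insert 13: 21 > 13 (shift), reached front = 1 comparison(s) -> [13, 21, -3, -4, 24]
Insert -3: 21 > -3 (shift), 13 > -3 (shift), reached front = 2 comparison(s) -> [-3, 13, 21, -4, 24]
Insert -4: 21 > -4 (shift), 13 > -4 (shift), -3 > -4 (shift), reached front = 3 comparison(s) -> [-4, -3, 13, 21, 24]
Insert 24: 21 <= 24 (stop) = 1 comparison(s) -> [-4, -3, 13, 21, 24]
Total comparisons: 1 + 2 + 3 + 1 = 7


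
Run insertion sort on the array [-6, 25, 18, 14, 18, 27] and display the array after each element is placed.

First element -6 is already 'sorted'
Insert 25: shifted 0 elements -> [-6, 25, 18, 14, 18, 27]
Insert 18: shifted 1 elements -> [-6, 18, 25, 14, 18, 27]
Insert 14: shifted 2 elements -> [-6, 14, 18, 25, 18, 27]
Insert 18: shifted 1 elements -> [-6, 14, 18, 18, 25, 27]
Insert 27: shifted 0 elements -> [-6, 14, 18, 18, 25, 27]


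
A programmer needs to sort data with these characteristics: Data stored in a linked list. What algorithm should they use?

Best choice: Merge sort
Reason: Merge sort doesn't require random access; can be done in O(1) extra space for linked lists


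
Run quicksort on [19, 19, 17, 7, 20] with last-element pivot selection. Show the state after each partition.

Partition 1: pivot=20 at index 4 -> [19, 19, 17, 7, 20]
Partition 2: pivot=7 at index 0 -> [7, 19, 17, 19, 20]
Partition 3: pivot=19 at index 3 -> [7, 19, 17, 19, 20]
Partition 4: pivot=17 at index 1 -> [7, 17, 19, 19, 20]


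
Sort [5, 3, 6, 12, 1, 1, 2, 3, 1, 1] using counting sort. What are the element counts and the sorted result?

Count array: [0, 4, 1, 2, 0, 1, 1, 0, 0, 0, 0, 0, 1]
(count[i] = number of elements equal to i)
Cumulative count: [0, 4, 5, 7, 7, 8, 9, 9, 9, 9, 9, 9, 10]
Sorted: [1, 1, 1, 1, 2, 3, 3, 5, 6, 12]


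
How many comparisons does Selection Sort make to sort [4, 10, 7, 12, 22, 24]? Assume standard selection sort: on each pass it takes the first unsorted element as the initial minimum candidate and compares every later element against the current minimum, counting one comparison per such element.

Pass 1: scan indices 1..5 for the minimum = 5 comparison(s); min is 4, place at index 0 -> [4, 10, 7, 12, 22, 24]
Pass 2: scan indices 2..5 for the minimum = 4 comparison(s); min is 7, place at index 1 -> [4, 7, 10, 12, 22, 24]
Pass 3: scan indices 3..5 for the minimum = 3 comparison(s); min is 10, place at index 2 -> [4, 7, 10, 12, 22, 24]
Pass 4: scan indices 4..5 for the minimum = 2 comparison(s); min is 12, place at index 3 -> [4, 7, 10, 12, 22, 24]
Pass 5: scan indices 5..5 for the minimum = 1 comparison(s); min is 22, place at index 4 -> [4, 7, 10, 12, 22, 24]
Selection sort always scans the whole unsorted suffix, so the count is (n-1) + (n-2) + ... + 1 = n(n-1)/2 = 6*5/2 = 15 regardless of the input order.
Total comparisons: 5 + 4 + 3 + 2 + 1 = 15


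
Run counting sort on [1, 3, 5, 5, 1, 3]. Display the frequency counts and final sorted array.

Count array: [0, 2, 0, 2, 0, 2]
(count[i] = number of elements equal to i)
Cumulative count: [0, 2, 2, 4, 4, 6]
Sorted: [1, 1, 3, 3, 5, 5]


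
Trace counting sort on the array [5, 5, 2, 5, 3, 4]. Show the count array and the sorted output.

Count array: [0, 0, 1, 1, 1, 3]
(count[i] = number of elements equal to i)
Cumulative count: [0, 0, 1, 2, 3, 6]
Sorted: [2, 3, 4, 5, 5, 5]


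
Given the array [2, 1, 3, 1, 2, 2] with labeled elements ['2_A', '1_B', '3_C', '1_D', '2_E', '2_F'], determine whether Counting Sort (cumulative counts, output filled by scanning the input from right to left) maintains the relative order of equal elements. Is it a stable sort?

Trace Counting Sort on the labeled array (the key is the number; the letter only tracks identity):
  Counts for values 0..3: [0, 2, 3, 1]
  Cumulative counts: [0, 2, 5, 6]
  Scan right to left: place 2_F at output index 4
  Scan right to left: place 2_E at output index 3
  Scan right to left: place 1_D at output index 1
  Scan right to left: place 3_C at output index 5
  Scan right to left: place 1_B at output index 0
  Scan right to left: place 2_A at output index 2
  Output: [1_B, 1_D, 2_A, 2_E, 2_F, 3_C]
Equal keys:
  value 1: originally 1_B, 1_D; after sorting 1_B, 1_D -> order preserved
  value 2: originally 2_A, 2_E, 2_F; after sorting 2_A, 2_E, 2_F -> order preserved
All equal keys kept their original relative order. Counting Sort is stable: scanning the input right to left with decreasing cumulative counts places later duplicates at later output positions.
Answer: Stable


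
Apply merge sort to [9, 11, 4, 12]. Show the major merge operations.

Divide and conquer:
  Merge [9] + [11] -> [9, 11]
  Merge [4] + [12] -> [4, 12]
  Merge [9, 11] + [4, 12] -> [4, 9, 11, 12]


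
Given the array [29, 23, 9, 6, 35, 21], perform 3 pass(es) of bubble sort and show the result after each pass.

After pass 1: [23, 9, 6, 29, 21, 35] (4 swaps)
After pass 2: [9, 6, 23, 21, 29, 35] (3 swaps)
After pass 3: [6, 9, 21, 23, 29, 35] (2 swaps)
Total swaps: 9


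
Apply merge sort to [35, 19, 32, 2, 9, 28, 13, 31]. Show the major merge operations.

Divide and conquer:
  Merge [35] + [19] -> [19, 35]
  Merge [32] + [2] -> [2, 32]
  Merge [19, 35] + [2, 32] -> [2, 19, 32, 35]
  Merge [9] + [28] -> [9, 28]
  Merge [13] + [31] -> [13, 31]
  Merge [9, 28] + [13, 31] -> [9, 13, 28, 31]
  Merge [2, 19, 32, 35] + [9, 13, 28, 31] -> [2, 9, 13, 19, 28, 31, 32, 35]


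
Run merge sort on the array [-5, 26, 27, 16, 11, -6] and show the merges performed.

Divide and conquer:
  Merge [26] + [27] -> [26, 27]
  Merge [-5] + [26, 27] -> [-5, 26, 27]
  Merge [11] + [-6] -> [-6, 11]
  Merge [16] + [-6, 11] -> [-6, 11, 16]
  Merge [-5, 26, 27] + [-6, 11, 16] -> [-6, -5, 11, 16, 26, 27]


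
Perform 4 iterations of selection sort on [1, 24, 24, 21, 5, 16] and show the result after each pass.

Pass 1: Select minimum 1 at index 0, swap -> [1, 24, 24, 21, 5, 16]
Pass 2: Select minimum 5 at index 4, swap -> [1, 5, 24, 21, 24, 16]
Pass 3: Select minimum 16 at index 5, swap -> [1, 5, 16, 21, 24, 24]
Pass 4: Select minimum 21 at index 3, swap -> [1, 5, 16, 21, 24, 24]


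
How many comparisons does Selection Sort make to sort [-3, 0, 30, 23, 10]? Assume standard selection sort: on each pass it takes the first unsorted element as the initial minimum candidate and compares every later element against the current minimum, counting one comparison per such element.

Pass 1: scan indices 1..4 for the minimum = 4 comparison(s); min is -3, place at index 0 -> [-3, 0, 30, 23, 10]
Pass 2: scan indices 2..4 for the minimum = 3 comparison(s); min is 0, place at index 1 -> [-3, 0, 30, 23, 10]
Pass 3: scan indices 3..4 for the minimum = 2 comparison(s); min is 10, place at index 2 -> [-3, 0, 10, 23, 30]
Pass 4: scan indices 4..4 for the minimum = 1 comparison(s); min is 23, place at index 3 -> [-3, 0, 10, 23, 30]
Selection sort always scans the whole unsorted suffix, so the count is (n-1) + (n-2) + ... + 1 = n(n-1)/2 = 5*4/2 = 10 regardless of the input order.
Total comparisons: 4 + 3 + 2 + 1 = 10
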